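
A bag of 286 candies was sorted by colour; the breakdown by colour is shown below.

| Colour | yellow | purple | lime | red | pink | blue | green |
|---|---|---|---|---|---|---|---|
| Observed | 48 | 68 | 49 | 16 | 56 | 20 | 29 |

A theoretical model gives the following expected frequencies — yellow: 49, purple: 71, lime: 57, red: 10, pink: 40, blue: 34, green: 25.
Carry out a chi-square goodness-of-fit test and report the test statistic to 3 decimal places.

17.675

χ² = (48−49)²/49 + (68−71)²/71 + (49−57)²/57 + (16−10)²/10 + (56−40)²/40 + (20−34)²/34 + (29−25)²/25
   = 0.0204 + 0.1268 + 1.1228 + 3.6000 + 6.4000 + 5.7647 + 0.6400
Sum = 17.675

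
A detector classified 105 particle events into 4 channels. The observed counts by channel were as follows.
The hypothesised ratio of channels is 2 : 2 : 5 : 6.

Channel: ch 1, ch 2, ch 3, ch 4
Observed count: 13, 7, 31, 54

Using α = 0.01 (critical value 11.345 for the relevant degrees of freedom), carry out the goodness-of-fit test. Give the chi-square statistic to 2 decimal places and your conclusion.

7.46; do not reject

Ratio total = 15. Expected counts: 105×2/15 = 14, 105×2/15 = 14, 105×5/15 = 35, 105×6/15 = 42.
χ² = (13−14)²/14 + (7−14)²/14 + (31−35)²/35 + (54−42)²/42
   = 0.071 + 3.500 + 0.457 + 3.429
Sum = 7.46
df = 3. Since 7.46 < 11.345, we do not reject H₀.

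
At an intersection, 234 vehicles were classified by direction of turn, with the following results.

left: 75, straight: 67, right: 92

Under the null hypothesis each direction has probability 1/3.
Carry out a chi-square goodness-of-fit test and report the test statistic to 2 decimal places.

4.18

Expected count for each of the 3 categories: 234/3 = 78.
left: (75 − 78)²/78 = 9/78 = 0.115
straight: (67 − 78)²/78 = 121/78 = 1.551
right: (92 − 78)²/78 = 196/78 = 2.513
Sum = 4.18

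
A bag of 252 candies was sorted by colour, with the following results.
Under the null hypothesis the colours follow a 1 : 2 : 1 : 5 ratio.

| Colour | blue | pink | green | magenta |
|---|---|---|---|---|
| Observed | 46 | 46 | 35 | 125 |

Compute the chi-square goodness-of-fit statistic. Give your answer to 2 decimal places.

16.71

Ratio total = 9. Expected counts: 252×1/9 = 28, 252×2/9 = 56, 252×1/9 = 28, 252×5/9 = 140.
blue: (46 − 28)²/28 = 324/28 = 11.571
pink: (46 − 56)²/56 = 100/56 = 1.786
green: (35 − 28)²/28 = 49/28 = 1.750
magenta: (125 − 140)²/140 = 225/140 = 1.607
Sum = 16.71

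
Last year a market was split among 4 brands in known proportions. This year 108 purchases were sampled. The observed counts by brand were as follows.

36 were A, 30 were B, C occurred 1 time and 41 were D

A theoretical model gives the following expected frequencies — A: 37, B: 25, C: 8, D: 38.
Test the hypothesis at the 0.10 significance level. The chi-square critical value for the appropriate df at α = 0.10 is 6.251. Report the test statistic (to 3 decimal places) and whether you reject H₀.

7.389; reject

cat         O        E   (O−E)²/E
A          36       37     0.0270
B          30       25     1.0000
C           1        8     6.1250
D          41       38     0.2368
Sum = 7.389
df = 3. Since 7.389 > 6.251, we reject H₀.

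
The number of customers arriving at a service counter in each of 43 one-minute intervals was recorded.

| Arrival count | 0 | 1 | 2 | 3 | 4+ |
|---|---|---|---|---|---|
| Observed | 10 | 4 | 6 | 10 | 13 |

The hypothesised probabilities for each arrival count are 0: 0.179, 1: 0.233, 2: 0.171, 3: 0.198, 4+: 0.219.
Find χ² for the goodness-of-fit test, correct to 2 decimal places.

Expected counts E_i = n·p_i: 43×0.179 = 7.697, 43×0.233 = 10.019, 43×0.171 = 7.353, 43×0.198 = 8.514, 43×0.219 = 9.417.
χ² = (10−7.697)²/7.697 + (4−10.019)²/10.019 + (6−7.353)²/7.353 + (10−8.514)²/8.514 + (13−9.417)²/9.417
   = 0.689 + 3.616 + 0.249 + 0.259 + 1.363
Sum = 6.18

6.18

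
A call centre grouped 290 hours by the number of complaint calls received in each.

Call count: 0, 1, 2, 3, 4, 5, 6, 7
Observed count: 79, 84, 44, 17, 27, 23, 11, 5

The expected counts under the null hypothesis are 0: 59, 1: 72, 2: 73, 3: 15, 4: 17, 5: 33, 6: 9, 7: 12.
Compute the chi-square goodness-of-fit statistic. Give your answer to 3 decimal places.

34.007

χ² = (79−59)²/59 + (84−72)²/72 + (44−73)²/73 + (17−15)²/15 + (27−17)²/17 + (23−33)²/33 + (11−9)²/9 + (5−12)²/12
   = 6.7797 + 2.0000 + 11.5205 + 0.2667 + 5.8824 + 3.0303 + 0.4444 + 4.0833
Sum = 34.007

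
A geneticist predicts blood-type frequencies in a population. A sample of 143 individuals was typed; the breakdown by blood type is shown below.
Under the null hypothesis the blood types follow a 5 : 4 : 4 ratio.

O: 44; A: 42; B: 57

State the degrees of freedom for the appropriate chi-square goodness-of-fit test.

2

There are k = 3 categories and no parameters were estimated from the data, so df = 3 − 1 = 2.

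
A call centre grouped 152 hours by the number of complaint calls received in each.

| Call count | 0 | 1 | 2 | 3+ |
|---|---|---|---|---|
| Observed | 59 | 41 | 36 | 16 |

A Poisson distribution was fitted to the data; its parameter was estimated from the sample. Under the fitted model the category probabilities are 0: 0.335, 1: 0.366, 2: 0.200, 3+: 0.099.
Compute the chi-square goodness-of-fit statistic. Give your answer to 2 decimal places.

6.22

Expected counts E_i = n·p_i: 152×0.335 = 50.92, 152×0.366 = 55.632, 152×0.200 = 30.4, 152×0.099 = 15.048.
0: (59 − 50.92)²/50.92 = 65.2864/50.92 = 1.282
1: (41 − 55.632)²/55.632 = 214.095424/55.632 = 3.848
2: (36 − 30.4)²/30.4 = 31.36/30.4 = 1.032
3+: (16 − 15.048)²/15.048 = 0.906304/15.048 = 0.060
Sum = 6.22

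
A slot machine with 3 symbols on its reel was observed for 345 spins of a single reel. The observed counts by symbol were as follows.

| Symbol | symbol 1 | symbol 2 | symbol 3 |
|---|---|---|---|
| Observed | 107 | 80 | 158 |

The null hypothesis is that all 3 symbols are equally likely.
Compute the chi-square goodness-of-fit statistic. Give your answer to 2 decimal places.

27.29

Under H₀ each category has probability 1/3, so each expected count is 345/3 = 115.
symbol 1: (107 − 115)²/115 = 64/115 = 0.557
symbol 2: (80 − 115)²/115 = 1225/115 = 10.652
symbol 3: (158 − 115)²/115 = 1849/115 = 16.078
Sum = 27.29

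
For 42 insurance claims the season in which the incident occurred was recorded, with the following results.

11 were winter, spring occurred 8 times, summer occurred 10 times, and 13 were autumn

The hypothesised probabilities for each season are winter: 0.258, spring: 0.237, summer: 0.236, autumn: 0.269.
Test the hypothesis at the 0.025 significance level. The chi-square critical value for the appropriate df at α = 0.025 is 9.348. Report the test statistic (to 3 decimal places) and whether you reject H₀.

Expected counts E_i = n·p_i: 42×0.258 = 10.836, 42×0.237 = 9.954, 42×0.236 = 9.912, 42×0.269 = 11.298.
winter: (11 − 10.836)²/10.836 = 0.026896/10.836 = 0.0025
spring: (8 − 9.954)²/9.954 = 3.818116/9.954 = 0.3836
summer: (10 − 9.912)²/9.912 = 0.007744/9.912 = 0.0008
autumn: (13 − 11.298)²/11.298 = 2.896804/11.298 = 0.2564
Sum = 0.643
df = 3. Since 0.643 < 9.348, we do not reject H₀.

0.643; do not reject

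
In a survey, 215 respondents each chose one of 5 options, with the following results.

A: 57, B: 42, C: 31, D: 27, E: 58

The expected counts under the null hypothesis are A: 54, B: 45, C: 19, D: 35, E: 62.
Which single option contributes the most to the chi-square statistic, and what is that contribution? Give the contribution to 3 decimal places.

C, 7.579

A: (57 − 54)²/54 = 9/54 = 0.1667
B: (42 − 45)²/45 = 9/45 = 0.2000
C: (31 − 19)²/19 = 144/19 = 7.5789
D: (27 − 35)²/35 = 64/35 = 1.8286
E: (58 − 62)²/62 = 16/62 = 0.2581
The largest term is for C: 7.579.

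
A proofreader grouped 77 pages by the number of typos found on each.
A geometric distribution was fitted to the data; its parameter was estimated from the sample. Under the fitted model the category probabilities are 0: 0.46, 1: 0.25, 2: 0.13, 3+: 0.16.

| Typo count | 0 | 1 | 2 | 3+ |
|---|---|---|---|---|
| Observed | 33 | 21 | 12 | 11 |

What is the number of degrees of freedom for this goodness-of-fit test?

2

There are k = 4 categories and 1 parameter estimated from the data, so df = 4 − 1 − 1 = 2.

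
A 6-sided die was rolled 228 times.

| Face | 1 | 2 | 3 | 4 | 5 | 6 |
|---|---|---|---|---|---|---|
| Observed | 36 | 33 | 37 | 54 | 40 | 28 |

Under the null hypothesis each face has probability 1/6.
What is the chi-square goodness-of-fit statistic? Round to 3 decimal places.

Under H₀ each category has probability 1/6, so each expected count is 228/6 = 38.
cat         O        E   (O−E)²/E
1          36       38     0.1053
2          33       38     0.6579
3          37       38     0.0263
4          54       38     6.7368
5          40       38     0.1053
6          28       38     2.6316
Sum = 10.263

10.263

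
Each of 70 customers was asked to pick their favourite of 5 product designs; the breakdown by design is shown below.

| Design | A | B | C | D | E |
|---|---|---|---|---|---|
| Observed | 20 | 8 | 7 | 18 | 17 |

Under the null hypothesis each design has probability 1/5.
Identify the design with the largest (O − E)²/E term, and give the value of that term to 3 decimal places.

C, 3.500

Expected count for each of the 5 categories: 70/5 = 14.
χ² = (20−14)²/14 + (8−14)²/14 + (7−14)²/14 + (18−14)²/14 + (17−14)²/14
   = 2.5714 + 2.5714 + 3.5000 + 1.1429 + 0.6429
The largest term is for C: 3.500.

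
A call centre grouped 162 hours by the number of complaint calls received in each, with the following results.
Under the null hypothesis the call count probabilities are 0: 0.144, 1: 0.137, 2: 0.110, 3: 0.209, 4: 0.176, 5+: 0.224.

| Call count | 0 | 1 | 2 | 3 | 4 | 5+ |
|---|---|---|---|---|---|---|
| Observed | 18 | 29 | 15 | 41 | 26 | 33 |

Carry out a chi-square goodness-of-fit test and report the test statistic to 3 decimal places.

5.776

Expected counts E_i = n·p_i: 162×0.144 = 23.328, 162×0.137 = 22.194, 162×0.110 = 17.82, 162×0.209 = 33.858, 162×0.176 = 28.512, 162×0.224 = 36.288.
cat         O        E   (O−E)²/E
0          18   23.328     1.2169
1          29   22.194     2.0871
2          15    17.82     0.4463
3          41   33.858     1.5065
4          26   28.512     0.2213
5+         33   36.288     0.2979
Sum = 5.776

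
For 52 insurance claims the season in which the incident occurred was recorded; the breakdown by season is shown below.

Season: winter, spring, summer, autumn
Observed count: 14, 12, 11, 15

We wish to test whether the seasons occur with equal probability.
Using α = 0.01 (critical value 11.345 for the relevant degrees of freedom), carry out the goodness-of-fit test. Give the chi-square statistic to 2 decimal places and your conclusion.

Under H₀ each category has probability 1/4, so each expected count is 52/4 = 13.
χ² = (14−13)²/13 + (12−13)²/13 + (11−13)²/13 + (15−13)²/13
   = 0.077 + 0.077 + 0.308 + 0.308
Sum = 0.77
df = 3. Since 0.77 < 11.345, we do not reject H₀.

0.77; do not reject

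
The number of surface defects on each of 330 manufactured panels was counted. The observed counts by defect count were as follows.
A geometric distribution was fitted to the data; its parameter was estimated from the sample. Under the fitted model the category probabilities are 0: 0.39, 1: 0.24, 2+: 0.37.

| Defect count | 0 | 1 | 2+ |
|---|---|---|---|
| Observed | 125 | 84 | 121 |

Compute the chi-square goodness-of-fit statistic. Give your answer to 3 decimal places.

Expected counts E_i = n·p_i: 330×0.39 = 128.7, 330×0.24 = 79.2, 330×0.37 = 122.1.
cat         O        E   (O−E)²/E
0         125    128.7     0.1064
1          84     79.2     0.2909
2+        121    122.1     0.0099
Sum = 0.407

0.407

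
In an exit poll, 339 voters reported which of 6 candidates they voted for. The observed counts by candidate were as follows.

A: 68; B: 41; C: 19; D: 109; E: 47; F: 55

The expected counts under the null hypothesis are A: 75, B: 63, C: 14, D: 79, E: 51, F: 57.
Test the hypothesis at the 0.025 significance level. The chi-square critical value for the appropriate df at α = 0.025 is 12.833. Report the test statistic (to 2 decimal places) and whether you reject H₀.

21.90; reject

χ² = (68−75)²/75 + (41−63)²/63 + (19−14)²/14 + (109−79)²/79 + (47−51)²/51 + (55−57)²/57
   = 0.653 + 7.683 + 1.786 + 11.392 + 0.314 + 0.070
Sum = 21.90
df = 5. Since 21.90 > 12.833, we reject H₀.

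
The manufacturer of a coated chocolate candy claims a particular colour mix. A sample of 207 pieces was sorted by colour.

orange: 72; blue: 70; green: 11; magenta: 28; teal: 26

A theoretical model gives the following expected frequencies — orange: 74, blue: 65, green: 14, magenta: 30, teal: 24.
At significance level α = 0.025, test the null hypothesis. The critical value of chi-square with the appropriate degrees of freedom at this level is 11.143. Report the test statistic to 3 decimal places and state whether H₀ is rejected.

cat          O        E   (O−E)²/E
orange      72       74     0.0541
blue        70       65     0.3846
green       11       14     0.6429
magenta     28       30     0.1333
teal        26       24     0.1667
Sum = 1.382
df = 4. Since 1.382 < 11.143, we do not reject H₀.

1.382; do not reject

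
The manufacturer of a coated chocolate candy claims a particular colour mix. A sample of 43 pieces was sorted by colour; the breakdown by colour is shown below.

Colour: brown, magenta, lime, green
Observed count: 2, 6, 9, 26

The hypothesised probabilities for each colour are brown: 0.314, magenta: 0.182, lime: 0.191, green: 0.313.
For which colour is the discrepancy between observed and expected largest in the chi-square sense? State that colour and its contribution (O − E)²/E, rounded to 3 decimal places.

Expected counts E_i = n·p_i: 43×0.314 = 13.502, 43×0.182 = 7.826, 43×0.191 = 8.213, 43×0.313 = 13.459.
cat          O        E   (O−E)²/E
brown        2   13.502     9.7983
magenta      6    7.826     0.4261
lime         9    8.213     0.0754
green       26   13.459    11.6856
The largest term is for green: 11.686.

green, 11.686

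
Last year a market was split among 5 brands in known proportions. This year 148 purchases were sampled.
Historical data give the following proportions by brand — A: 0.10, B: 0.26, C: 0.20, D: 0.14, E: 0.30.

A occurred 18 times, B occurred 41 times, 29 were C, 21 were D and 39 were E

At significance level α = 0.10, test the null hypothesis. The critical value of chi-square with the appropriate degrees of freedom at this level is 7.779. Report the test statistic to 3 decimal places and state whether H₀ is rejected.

Expected counts E_i = n·p_i: 148×0.10 = 14.8, 148×0.26 = 38.48, 148×0.20 = 29.6, 148×0.14 = 20.72, 148×0.30 = 44.4.
χ² = (18−14.8)²/14.8 + (41−38.48)²/38.48 + (29−29.6)²/29.6 + (21−20.72)²/20.72 + (39−44.4)²/44.4
   = 0.6919 + 0.1650 + 0.0122 + 0.0038 + 0.6568
Sum = 1.530
df = 4. Since 1.530 < 7.779, we do not reject H₀.

1.530; do not reject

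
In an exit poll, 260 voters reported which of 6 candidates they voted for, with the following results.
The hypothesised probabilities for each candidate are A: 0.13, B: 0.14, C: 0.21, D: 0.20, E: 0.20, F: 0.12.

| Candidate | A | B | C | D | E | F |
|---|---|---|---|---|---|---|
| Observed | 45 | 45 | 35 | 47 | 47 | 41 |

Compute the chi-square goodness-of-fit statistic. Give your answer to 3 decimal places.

Expected counts E_i = n·p_i: 260×0.13 = 33.8, 260×0.14 = 36.4, 260×0.21 = 54.6, 260×0.20 = 52, 260×0.20 = 52, 260×0.12 = 31.2.
χ² = (45−33.8)²/33.8 + (45−36.4)²/36.4 + (35−54.6)²/54.6 + (47−52)²/52 + (47−52)²/52 + (41−31.2)²/31.2
   = 3.7112 + 2.0319 + 7.0359 + 0.4808 + 0.4808 + 3.0782
Sum = 16.819

16.819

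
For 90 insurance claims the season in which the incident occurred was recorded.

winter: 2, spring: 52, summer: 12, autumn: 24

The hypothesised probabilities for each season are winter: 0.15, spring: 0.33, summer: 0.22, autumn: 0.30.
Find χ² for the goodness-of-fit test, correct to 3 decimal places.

Expected counts E_i = n·p_i: 90×0.15 = 13.5, 90×0.33 = 29.7, 90×0.22 = 19.8, 90×0.30 = 27.
winter: (2 − 13.5)²/13.5 = 132.25/13.5 = 9.7963
spring: (52 − 29.7)²/29.7 = 497.29/29.7 = 16.7438
summer: (12 − 19.8)²/19.8 = 60.84/19.8 = 3.0727
autumn: (24 − 27)²/27 = 9/27 = 0.3333
Sum = 29.946

29.946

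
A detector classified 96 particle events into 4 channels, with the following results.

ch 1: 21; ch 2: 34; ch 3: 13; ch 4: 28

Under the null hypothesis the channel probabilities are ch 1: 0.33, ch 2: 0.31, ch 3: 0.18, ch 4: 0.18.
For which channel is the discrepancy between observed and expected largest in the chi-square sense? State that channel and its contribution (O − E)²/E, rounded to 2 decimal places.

Expected counts E_i = n·p_i: 96×0.33 = 31.68, 96×0.31 = 29.76, 96×0.18 = 17.28, 96×0.18 = 17.28.
cat         O        E   (O−E)²/E
ch 1       21    31.68      3.600
ch 2       34    29.76      0.604
ch 3       13    17.28      1.060
ch 4       28    17.28      6.650
The largest term is for ch 4: 6.65.

ch 4, 6.65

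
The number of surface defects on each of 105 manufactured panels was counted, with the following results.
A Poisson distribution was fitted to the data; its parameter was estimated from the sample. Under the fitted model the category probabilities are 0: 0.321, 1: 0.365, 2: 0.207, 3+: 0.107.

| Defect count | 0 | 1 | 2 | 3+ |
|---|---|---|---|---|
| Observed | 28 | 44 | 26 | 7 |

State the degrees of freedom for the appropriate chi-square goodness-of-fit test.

2

There are k = 4 categories and 1 parameter estimated from the data, so df = 4 − 1 − 1 = 2.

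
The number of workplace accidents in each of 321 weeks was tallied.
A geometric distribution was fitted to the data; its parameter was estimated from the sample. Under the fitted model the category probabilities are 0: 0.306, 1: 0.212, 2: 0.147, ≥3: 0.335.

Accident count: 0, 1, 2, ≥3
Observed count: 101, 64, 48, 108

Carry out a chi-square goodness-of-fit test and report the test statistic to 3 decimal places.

0.336

Expected counts E_i = n·p_i: 321×0.306 = 98.226, 321×0.212 = 68.052, 321×0.147 = 47.187, 321×0.335 = 107.535.
0: (101 − 98.226)²/98.226 = 7.695076/98.226 = 0.0783
1: (64 − 68.052)²/68.052 = 16.418704/68.052 = 0.2413
2: (48 − 47.187)²/47.187 = 0.660969/47.187 = 0.0140
≥3: (108 − 107.535)²/107.535 = 0.216225/107.535 = 0.0020
Sum = 0.336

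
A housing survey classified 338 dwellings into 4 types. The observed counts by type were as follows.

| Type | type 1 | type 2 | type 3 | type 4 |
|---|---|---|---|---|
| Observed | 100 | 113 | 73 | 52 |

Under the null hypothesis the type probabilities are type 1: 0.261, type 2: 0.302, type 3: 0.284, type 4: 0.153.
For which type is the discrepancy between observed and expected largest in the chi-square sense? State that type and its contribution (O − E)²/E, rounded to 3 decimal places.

Expected counts E_i = n·p_i: 338×0.261 = 88.218, 338×0.302 = 102.076, 338×0.284 = 95.992, 338×0.153 = 51.714.
type 1: (100 − 88.218)²/88.218 = 138.815524/88.218 = 1.5736
type 2: (113 − 102.076)²/102.076 = 119.333776/102.076 = 1.1691
type 3: (73 − 95.992)²/95.992 = 528.632064/95.992 = 5.5070
type 4: (52 − 51.714)²/51.714 = 0.081796/51.714 = 0.0016
The largest term is for type 3: 5.507.

type 3, 5.507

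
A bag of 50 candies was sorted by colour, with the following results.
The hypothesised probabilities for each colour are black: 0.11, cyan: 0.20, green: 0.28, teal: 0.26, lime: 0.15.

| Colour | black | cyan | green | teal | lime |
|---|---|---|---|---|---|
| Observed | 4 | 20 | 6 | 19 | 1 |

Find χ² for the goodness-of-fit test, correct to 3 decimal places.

Expected counts E_i = n·p_i: 50×0.11 = 5.5, 50×0.20 = 10, 50×0.28 = 14, 50×0.26 = 13, 50×0.15 = 7.5.
black: (4 − 5.5)²/5.5 = 2.25/5.5 = 0.4091
cyan: (20 − 10)²/10 = 100/10 = 10.0000
green: (6 − 14)²/14 = 64/14 = 4.5714
teal: (19 − 13)²/13 = 36/13 = 2.7692
lime: (1 − 7.5)²/7.5 = 42.25/7.5 = 5.6333
Sum = 23.383

23.383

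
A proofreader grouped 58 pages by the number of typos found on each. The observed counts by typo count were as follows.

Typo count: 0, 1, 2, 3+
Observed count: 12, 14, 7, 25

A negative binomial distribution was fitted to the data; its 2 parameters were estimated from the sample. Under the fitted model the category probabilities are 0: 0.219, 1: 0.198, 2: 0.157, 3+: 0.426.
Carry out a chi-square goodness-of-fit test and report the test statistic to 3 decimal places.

1.081

Expected counts E_i = n·p_i: 58×0.219 = 12.702, 58×0.198 = 11.484, 58×0.157 = 9.106, 58×0.426 = 24.708.
cat         O        E   (O−E)²/E
0          12   12.702     0.0388
1          14   11.484     0.5512
2           7    9.106     0.4871
3+         25   24.708     0.0035
Sum = 1.081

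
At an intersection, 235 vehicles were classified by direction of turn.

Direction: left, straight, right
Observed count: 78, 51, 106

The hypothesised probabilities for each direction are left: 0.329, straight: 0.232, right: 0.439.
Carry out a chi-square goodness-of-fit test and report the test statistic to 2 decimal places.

Expected counts E_i = n·p_i: 235×0.329 = 77.315, 235×0.232 = 54.52, 235×0.439 = 103.165.
cat           O        E   (O−E)²/E
left         78   77.315      0.006
straight     51    54.52      0.227
right       106  103.165      0.078
Sum = 0.31

0.31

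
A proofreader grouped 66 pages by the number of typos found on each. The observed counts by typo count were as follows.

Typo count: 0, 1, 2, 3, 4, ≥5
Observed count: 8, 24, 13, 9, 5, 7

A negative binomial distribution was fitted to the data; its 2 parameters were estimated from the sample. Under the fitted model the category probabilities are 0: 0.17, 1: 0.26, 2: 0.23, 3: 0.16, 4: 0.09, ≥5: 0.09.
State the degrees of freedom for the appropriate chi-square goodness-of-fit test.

There are k = 6 categories and 2 parameters estimated from the data, so df = 6 − 1 − 2 = 3.

3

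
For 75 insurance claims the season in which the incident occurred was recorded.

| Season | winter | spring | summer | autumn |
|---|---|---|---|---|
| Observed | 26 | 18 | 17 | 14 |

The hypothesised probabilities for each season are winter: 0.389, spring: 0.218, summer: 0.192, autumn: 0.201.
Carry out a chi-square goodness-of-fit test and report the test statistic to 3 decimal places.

Expected counts E_i = n·p_i: 75×0.389 = 29.175, 75×0.218 = 16.35, 75×0.192 = 14.4, 75×0.201 = 15.075.
χ² = (26−29.175)²/29.175 + (18−16.35)²/16.35 + (17−14.4)²/14.4 + (14−15.075)²/15.075
   = 0.3455 + 0.1665 + 0.4694 + 0.0767
Sum = 1.058

1.058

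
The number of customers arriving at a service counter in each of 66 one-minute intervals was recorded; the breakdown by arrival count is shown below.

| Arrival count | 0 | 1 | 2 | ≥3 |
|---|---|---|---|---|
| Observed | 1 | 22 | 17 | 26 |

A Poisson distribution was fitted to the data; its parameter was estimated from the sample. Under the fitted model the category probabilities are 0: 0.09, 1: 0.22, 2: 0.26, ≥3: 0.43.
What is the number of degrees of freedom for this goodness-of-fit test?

There are k = 4 categories and 1 parameter estimated from the data, so df = 4 − 1 − 1 = 2.

2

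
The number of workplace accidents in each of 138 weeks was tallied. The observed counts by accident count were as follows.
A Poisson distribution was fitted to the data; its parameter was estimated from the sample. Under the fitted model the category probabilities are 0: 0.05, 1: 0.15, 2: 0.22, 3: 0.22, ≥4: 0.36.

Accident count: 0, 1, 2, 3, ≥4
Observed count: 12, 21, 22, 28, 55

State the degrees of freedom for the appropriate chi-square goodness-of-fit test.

There are k = 5 categories and 1 parameter estimated from the data, so df = 5 − 1 − 1 = 3.

3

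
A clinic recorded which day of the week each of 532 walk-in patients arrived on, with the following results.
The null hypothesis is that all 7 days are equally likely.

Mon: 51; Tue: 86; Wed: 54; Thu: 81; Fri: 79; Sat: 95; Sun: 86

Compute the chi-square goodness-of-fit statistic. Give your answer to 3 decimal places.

Under H₀ each category has probability 1/7, so each expected count is 532/7 = 76.
χ² = (51−76)²/76 + (86−76)²/76 + (54−76)²/76 + (81−76)²/76 + (79−76)²/76 + (95−76)²/76 + (86−76)²/76
   = 8.2237 + 1.3158 + 6.3684 + 0.3289 + 0.1184 + 4.7500 + 1.3158
Sum = 22.421

22.421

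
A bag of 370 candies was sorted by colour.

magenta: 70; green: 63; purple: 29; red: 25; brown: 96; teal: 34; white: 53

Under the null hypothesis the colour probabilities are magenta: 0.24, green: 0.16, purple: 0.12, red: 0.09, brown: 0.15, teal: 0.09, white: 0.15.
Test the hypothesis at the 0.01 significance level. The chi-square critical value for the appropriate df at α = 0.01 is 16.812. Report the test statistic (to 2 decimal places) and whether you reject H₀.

Expected counts E_i = n·p_i: 370×0.24 = 88.8, 370×0.16 = 59.2, 370×0.12 = 44.4, 370×0.09 = 33.3, 370×0.15 = 55.5, 370×0.09 = 33.3, 370×0.15 = 55.5.
magenta: (70 − 88.8)²/88.8 = 353.44/88.8 = 3.980
green: (63 − 59.2)²/59.2 = 14.44/59.2 = 0.244
purple: (29 − 44.4)²/44.4 = 237.16/44.4 = 5.341
red: (25 − 33.3)²/33.3 = 68.89/33.3 = 2.069
brown: (96 − 55.5)²/55.5 = 1640.25/55.5 = 29.554
teal: (34 − 33.3)²/33.3 = 0.49/33.3 = 0.015
white: (53 − 55.5)²/55.5 = 6.25/55.5 = 0.113
Sum = 41.32
df = 6. Since 41.32 > 16.812, we reject H₀.

41.32; reject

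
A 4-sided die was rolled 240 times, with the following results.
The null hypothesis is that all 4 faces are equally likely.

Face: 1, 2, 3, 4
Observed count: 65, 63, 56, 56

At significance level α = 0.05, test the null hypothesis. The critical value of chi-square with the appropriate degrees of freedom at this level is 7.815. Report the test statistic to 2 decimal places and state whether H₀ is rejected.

1.10; do not reject

Under H₀ each category has probability 1/4, so each expected count is 240/4 = 60.
1: (65 − 60)²/60 = 25/60 = 0.417
2: (63 − 60)²/60 = 9/60 = 0.150
3: (56 − 60)²/60 = 16/60 = 0.267
4: (56 − 60)²/60 = 16/60 = 0.267
Sum = 1.10
df = 3. Since 1.10 < 7.815, we do not reject H₀.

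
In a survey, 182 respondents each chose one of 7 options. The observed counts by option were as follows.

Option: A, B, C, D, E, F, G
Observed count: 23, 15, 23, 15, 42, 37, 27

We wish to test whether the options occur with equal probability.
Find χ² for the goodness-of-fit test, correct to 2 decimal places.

24.54

Under H₀ each category has probability 1/7, so each expected count is 182/7 = 26.
χ² = (23−26)²/26 + (15−26)²/26 + (23−26)²/26 + (15−26)²/26 + (42−26)²/26 + (37−26)²/26 + (27−26)²/26
   = 0.346 + 4.654 + 0.346 + 4.654 + 9.846 + 4.654 + 0.038
Sum = 24.54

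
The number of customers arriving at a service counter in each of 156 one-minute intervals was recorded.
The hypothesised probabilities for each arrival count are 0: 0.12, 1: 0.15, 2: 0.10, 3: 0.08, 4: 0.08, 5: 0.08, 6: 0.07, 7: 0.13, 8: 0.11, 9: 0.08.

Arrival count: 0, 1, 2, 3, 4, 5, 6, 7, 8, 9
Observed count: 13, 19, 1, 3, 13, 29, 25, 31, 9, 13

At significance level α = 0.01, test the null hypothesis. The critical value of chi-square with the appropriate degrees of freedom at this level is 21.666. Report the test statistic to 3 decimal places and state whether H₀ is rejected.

73.053; reject

Expected counts E_i = n·p_i: 156×0.12 = 18.72, 156×0.15 = 23.4, 156×0.10 = 15.6, 156×0.08 = 12.48, 156×0.08 = 12.48, 156×0.08 = 12.48, 156×0.07 = 10.92, 156×0.13 = 20.28, 156×0.11 = 17.16, 156×0.08 = 12.48.
0: (13 − 18.72)²/18.72 = 32.7184/18.72 = 1.7478
1: (19 − 23.4)²/23.4 = 19.36/23.4 = 0.8274
2: (1 − 15.6)²/15.6 = 213.16/15.6 = 13.6641
3: (3 − 12.48)²/12.48 = 89.8704/12.48 = 7.2012
4: (13 − 12.48)²/12.48 = 0.2704/12.48 = 0.0217
5: (29 − 12.48)²/12.48 = 272.9104/12.48 = 21.8678
6: (25 − 10.92)²/10.92 = 198.2464/10.92 = 18.1544
7: (31 − 20.28)²/20.28 = 114.9184/20.28 = 5.6666
8: (9 − 17.16)²/17.16 = 66.5856/17.16 = 3.8803
9: (13 − 12.48)²/12.48 = 0.2704/12.48 = 0.0217
Sum = 73.053
df = 9. Since 73.053 > 21.666, we reject H₀.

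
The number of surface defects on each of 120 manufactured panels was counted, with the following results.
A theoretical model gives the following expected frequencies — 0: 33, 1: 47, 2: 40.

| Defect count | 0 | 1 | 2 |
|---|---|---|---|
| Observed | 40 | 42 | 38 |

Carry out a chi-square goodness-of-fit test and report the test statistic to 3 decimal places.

χ² = (40−33)²/33 + (42−47)²/47 + (38−40)²/40
   = 1.4848 + 0.5319 + 0.1000
Sum = 2.117

2.117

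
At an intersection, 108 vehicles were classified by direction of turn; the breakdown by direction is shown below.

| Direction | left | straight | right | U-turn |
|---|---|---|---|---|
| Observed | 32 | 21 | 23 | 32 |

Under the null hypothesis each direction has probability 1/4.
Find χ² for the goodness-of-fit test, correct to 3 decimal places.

Under H₀ each category has probability 1/4, so each expected count is 108/4 = 27.
χ² = (32−27)²/27 + (21−27)²/27 + (23−27)²/27 + (32−27)²/27
   = 0.9259 + 1.3333 + 0.5926 + 0.9259
Sum = 3.778

3.778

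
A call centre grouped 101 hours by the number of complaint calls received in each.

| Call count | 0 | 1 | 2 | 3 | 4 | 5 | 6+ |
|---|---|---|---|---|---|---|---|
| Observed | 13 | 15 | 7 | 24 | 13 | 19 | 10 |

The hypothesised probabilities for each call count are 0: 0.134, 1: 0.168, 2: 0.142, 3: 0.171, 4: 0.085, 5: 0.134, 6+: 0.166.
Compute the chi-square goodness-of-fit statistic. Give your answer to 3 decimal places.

Expected counts E_i = n·p_i: 101×0.134 = 13.534, 101×0.168 = 16.968, 101×0.142 = 14.342, 101×0.171 = 17.271, 101×0.085 = 8.585, 101×0.134 = 13.534, 101×0.166 = 16.766.
0: (13 − 13.534)²/13.534 = 0.285156/13.534 = 0.0211
1: (15 − 16.968)²/16.968 = 3.873024/16.968 = 0.2283
2: (7 − 14.342)²/14.342 = 53.904964/14.342 = 3.7585
3: (24 − 17.271)²/17.271 = 45.279441/17.271 = 2.6217
4: (13 − 8.585)²/8.585 = 19.492225/8.585 = 2.2705
5: (19 − 13.534)²/13.534 = 29.877156/13.534 = 2.2076
6+: (10 − 16.766)²/16.766 = 45.778756/16.766 = 2.7305
Sum = 13.838

13.838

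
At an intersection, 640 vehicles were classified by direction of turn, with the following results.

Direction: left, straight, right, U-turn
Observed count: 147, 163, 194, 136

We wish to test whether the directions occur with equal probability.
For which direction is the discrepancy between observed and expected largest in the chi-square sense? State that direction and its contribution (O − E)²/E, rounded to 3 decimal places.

Under H₀ each category has probability 1/4, so each expected count is 640/4 = 160.
cat           O        E   (O−E)²/E
left        147      160     1.0563
straight    163      160     0.0563
right       194      160     7.2250
U-turn      136      160     3.6000
The largest term is for right: 7.225.

right, 7.225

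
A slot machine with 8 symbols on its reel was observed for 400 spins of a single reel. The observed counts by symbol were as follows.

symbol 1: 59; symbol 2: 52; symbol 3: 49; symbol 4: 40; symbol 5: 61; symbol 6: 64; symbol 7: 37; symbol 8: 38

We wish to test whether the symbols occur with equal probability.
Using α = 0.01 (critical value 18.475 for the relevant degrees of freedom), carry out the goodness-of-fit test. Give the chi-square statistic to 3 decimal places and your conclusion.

16.320; do not reject

Under H₀ each category has probability 1/8, so each expected count is 400/8 = 50.
χ² = (59−50)²/50 + (52−50)²/50 + (49−50)²/50 + (40−50)²/50 + (61−50)²/50 + (64−50)²/50 + (37−50)²/50 + (38−50)²/50
   = 1.6200 + 0.0800 + 0.0200 + 2.0000 + 2.4200 + 3.9200 + 3.3800 + 2.8800
Sum = 16.320
df = 7. Since 16.320 < 18.475, we do not reject H₀.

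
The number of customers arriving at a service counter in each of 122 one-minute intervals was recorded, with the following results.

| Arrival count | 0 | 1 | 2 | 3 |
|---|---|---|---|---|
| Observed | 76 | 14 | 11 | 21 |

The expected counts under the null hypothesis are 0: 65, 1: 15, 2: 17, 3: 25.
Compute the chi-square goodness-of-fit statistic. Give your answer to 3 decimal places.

4.686

0: (76 − 65)²/65 = 121/65 = 1.8615
1: (14 − 15)²/15 = 1/15 = 0.0667
2: (11 − 17)²/17 = 36/17 = 2.1176
3: (21 − 25)²/25 = 16/25 = 0.6400
Sum = 4.686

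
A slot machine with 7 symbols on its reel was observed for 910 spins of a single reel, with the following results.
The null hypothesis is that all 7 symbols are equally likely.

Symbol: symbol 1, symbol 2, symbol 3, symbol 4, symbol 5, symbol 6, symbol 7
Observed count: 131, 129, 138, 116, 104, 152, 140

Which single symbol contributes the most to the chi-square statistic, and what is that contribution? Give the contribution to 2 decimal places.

Under H₀ each category has probability 1/7, so each expected count is 910/7 = 130.
cat           O        E   (O−E)²/E
symbol 1    131      130      0.008
symbol 2    129      130      0.008
symbol 3    138      130      0.492
symbol 4    116      130      1.508
symbol 5    104      130      5.200
symbol 6    152      130      3.723
symbol 7    140      130      0.769
The largest term is for symbol 5: 5.20.

symbol 5, 5.20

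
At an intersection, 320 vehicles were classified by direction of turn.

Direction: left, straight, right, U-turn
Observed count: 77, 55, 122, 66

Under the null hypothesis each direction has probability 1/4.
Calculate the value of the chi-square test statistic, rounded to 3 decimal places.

32.425

Under H₀ each category has probability 1/4, so each expected count is 320/4 = 80.
left: (77 − 80)²/80 = 9/80 = 0.1125
straight: (55 − 80)²/80 = 625/80 = 7.8125
right: (122 − 80)²/80 = 1764/80 = 22.0500
U-turn: (66 − 80)²/80 = 196/80 = 2.4500
Sum = 32.425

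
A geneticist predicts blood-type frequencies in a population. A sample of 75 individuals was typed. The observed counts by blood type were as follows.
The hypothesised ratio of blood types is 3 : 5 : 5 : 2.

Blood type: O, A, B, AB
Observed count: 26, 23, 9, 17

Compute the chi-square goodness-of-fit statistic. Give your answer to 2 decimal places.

Ratio total = 15. Expected counts: 75×3/15 = 15, 75×5/15 = 25, 75×5/15 = 25, 75×2/15 = 10.
χ² = (26−15)²/15 + (23−25)²/25 + (9−25)²/25 + (17−10)²/10
   = 8.067 + 0.160 + 10.240 + 4.900
Sum = 23.37

23.37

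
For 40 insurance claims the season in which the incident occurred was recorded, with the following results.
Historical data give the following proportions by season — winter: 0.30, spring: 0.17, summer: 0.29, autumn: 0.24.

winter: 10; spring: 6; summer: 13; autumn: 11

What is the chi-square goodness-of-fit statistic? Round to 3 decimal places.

0.801

Expected counts E_i = n·p_i: 40×0.30 = 12, 40×0.17 = 6.8, 40×0.29 = 11.6, 40×0.24 = 9.6.
cat         O        E   (O−E)²/E
winter     10       12     0.3333
spring      6      6.8     0.0941
summer     13     11.6     0.1690
autumn     11      9.6     0.2042
Sum = 0.801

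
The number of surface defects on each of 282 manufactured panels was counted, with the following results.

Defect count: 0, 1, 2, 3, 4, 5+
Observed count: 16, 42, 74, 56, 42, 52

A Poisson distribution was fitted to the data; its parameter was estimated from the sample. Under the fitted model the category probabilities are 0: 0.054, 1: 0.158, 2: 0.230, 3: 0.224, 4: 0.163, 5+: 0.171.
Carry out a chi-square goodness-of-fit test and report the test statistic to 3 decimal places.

2.925

Expected counts E_i = n·p_i: 282×0.054 = 15.228, 282×0.158 = 44.556, 282×0.230 = 64.86, 282×0.224 = 63.168, 282×0.163 = 45.966, 282×0.171 = 48.222.
χ² = (16−15.228)²/15.228 + (42−44.556)²/44.556 + (74−64.86)²/64.86 + (56−63.168)²/63.168 + (42−45.966)²/45.966 + (52−48.222)²/48.222
   = 0.0391 + 0.1466 + 1.2880 + 0.8134 + 0.3422 + 0.2960
Sum = 2.925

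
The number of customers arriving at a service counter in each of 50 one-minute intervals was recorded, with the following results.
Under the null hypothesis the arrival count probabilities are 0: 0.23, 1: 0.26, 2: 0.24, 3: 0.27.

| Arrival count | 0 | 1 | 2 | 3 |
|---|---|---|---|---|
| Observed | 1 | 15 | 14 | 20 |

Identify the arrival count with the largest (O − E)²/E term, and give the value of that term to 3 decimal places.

0, 9.587

Expected counts E_i = n·p_i: 50×0.23 = 11.5, 50×0.26 = 13, 50×0.24 = 12, 50×0.27 = 13.5.
0: (1 − 11.5)²/11.5 = 110.25/11.5 = 9.5870
1: (15 − 13)²/13 = 4/13 = 0.3077
2: (14 − 12)²/12 = 4/12 = 0.3333
3: (20 − 13.5)²/13.5 = 42.25/13.5 = 3.1296
The largest term is for 0: 9.587.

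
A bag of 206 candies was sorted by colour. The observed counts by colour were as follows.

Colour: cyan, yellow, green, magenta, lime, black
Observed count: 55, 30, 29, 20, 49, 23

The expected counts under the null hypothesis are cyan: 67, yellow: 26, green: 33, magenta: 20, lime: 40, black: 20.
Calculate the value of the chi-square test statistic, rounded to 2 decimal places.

5.72

cyan: (55 − 67)²/67 = 144/67 = 2.149
yellow: (30 − 26)²/26 = 16/26 = 0.615
green: (29 − 33)²/33 = 16/33 = 0.485
magenta: (20 − 20)²/20 = 0/20 = 0.000
lime: (49 − 40)²/40 = 81/40 = 2.025
black: (23 − 20)²/20 = 9/20 = 0.450
Sum = 5.72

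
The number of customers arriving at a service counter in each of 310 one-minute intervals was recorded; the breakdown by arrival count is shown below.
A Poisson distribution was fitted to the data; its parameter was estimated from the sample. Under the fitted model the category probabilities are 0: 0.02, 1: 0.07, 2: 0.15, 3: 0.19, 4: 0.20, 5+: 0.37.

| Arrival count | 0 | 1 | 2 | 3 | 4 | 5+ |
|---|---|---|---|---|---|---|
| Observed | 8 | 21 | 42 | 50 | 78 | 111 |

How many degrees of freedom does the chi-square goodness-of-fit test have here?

4

There are k = 6 categories and 1 parameter estimated from the data, so df = 6 − 1 − 1 = 4.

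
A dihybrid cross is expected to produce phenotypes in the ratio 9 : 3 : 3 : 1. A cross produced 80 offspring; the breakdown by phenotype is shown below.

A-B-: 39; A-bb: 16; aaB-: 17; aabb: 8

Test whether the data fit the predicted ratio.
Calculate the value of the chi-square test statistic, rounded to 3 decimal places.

Ratio total = 16. Expected counts: 80×9/16 = 45, 80×3/16 = 15, 80×3/16 = 15, 80×1/16 = 5.
cat         O        E   (O−E)²/E
A-B-       39       45     0.8000
A-bb       16       15     0.0667
aaB-       17       15     0.2667
aabb        8        5     1.8000
Sum = 2.933

2.933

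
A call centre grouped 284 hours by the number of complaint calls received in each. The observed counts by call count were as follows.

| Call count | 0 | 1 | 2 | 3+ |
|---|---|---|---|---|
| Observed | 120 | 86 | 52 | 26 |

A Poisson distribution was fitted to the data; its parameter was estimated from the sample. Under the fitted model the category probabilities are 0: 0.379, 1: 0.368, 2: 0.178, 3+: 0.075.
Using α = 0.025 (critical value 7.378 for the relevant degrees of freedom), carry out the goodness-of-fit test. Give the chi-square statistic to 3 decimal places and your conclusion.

Expected counts E_i = n·p_i: 284×0.379 = 107.636, 284×0.368 = 104.512, 284×0.178 = 50.552, 284×0.075 = 21.3.
χ² = (120−107.636)²/107.636 + (86−104.512)²/104.512 + (52−50.552)²/50.552 + (26−21.3)²/21.3
   = 1.4202 + 3.2790 + 0.0415 + 1.0371
Sum = 5.778
df = 2. Since 5.778 < 7.378, we do not reject H₀.

5.778; do not reject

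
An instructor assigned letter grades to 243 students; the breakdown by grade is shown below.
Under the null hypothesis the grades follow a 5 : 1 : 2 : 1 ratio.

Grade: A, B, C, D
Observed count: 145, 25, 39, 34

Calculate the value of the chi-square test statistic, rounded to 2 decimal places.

Ratio total = 9. Expected counts: 243×5/9 = 135, 243×1/9 = 27, 243×2/9 = 54, 243×1/9 = 27.
χ² = (145−135)²/135 + (25−27)²/27 + (39−54)²/54 + (34−27)²/27
   = 0.741 + 0.148 + 4.167 + 1.815
Sum = 6.87

6.87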